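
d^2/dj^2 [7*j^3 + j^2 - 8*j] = 42*j + 2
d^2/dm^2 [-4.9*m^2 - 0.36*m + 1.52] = -9.80000000000000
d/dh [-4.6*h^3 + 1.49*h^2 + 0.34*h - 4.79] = -13.8*h^2 + 2.98*h + 0.34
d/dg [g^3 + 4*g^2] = g*(3*g + 8)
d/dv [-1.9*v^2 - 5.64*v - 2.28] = -3.8*v - 5.64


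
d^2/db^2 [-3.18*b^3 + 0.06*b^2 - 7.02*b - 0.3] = 0.12 - 19.08*b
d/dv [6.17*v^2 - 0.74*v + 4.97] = 12.34*v - 0.74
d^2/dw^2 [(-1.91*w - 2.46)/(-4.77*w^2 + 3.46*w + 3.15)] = ((-54.6642*w - 10.2512)*(-4.77*w^2 + 3.46*w + 3.15) - (1.91*w + 2.46)*(9.54*w - 3.46)*(19.08*w - 6.92))/(-4.77*w^2 + 3.46*w + 3.15)^3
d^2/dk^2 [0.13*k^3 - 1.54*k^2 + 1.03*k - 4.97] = 0.78*k - 3.08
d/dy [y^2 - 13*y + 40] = 2*y - 13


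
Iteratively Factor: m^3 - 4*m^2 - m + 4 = (m - 4)*(m^2 - 1) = (m - 4)*(m + 1)*(m - 1)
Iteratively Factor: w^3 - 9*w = (w + 3)*(w^2 - 3*w) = (w - 3)*(w + 3)*(w)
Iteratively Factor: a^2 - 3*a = (a - 3)*(a)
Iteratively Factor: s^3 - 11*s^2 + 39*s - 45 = (s - 3)*(s^2 - 8*s + 15) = (s - 3)^2*(s - 5)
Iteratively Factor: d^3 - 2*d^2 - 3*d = (d)*(d^2 - 2*d - 3) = d*(d + 1)*(d - 3)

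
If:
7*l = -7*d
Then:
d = -l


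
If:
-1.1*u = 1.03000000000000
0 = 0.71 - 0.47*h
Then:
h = 1.51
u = -0.94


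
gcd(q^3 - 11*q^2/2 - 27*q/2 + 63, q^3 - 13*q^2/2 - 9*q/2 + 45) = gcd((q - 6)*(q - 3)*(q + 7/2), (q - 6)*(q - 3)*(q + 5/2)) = q^2 - 9*q + 18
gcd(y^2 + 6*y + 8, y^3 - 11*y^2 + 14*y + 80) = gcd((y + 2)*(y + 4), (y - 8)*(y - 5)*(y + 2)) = y + 2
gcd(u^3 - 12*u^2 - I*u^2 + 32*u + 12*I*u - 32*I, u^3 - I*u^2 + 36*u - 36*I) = u - I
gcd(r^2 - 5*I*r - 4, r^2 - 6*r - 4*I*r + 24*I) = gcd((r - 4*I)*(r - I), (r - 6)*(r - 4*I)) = r - 4*I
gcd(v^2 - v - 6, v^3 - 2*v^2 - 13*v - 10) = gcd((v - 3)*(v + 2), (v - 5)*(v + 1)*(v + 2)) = v + 2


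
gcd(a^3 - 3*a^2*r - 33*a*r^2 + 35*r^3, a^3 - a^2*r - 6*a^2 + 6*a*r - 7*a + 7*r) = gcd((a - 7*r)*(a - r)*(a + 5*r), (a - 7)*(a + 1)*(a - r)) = -a + r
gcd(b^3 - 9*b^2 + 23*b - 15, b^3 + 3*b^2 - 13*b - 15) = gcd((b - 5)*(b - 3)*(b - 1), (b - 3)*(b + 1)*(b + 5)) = b - 3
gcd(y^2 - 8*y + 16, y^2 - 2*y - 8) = y - 4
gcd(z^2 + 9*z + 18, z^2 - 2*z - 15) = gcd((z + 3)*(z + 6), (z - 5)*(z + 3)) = z + 3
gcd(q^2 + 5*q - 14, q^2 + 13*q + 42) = q + 7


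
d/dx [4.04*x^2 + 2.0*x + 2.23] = 8.08*x + 2.0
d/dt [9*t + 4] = 9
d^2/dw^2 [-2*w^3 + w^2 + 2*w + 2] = 2 - 12*w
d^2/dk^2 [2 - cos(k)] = cos(k)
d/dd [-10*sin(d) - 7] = -10*cos(d)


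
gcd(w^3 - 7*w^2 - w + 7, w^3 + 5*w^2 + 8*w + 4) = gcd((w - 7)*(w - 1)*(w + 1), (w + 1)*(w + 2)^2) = w + 1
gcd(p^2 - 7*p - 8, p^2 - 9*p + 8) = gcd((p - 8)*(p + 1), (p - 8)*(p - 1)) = p - 8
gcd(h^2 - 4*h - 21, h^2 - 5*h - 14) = h - 7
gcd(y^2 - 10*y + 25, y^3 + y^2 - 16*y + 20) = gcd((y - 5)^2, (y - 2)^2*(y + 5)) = 1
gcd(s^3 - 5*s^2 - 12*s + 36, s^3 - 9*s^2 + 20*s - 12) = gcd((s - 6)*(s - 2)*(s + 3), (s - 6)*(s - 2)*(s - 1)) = s^2 - 8*s + 12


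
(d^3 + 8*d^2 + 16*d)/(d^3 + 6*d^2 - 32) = d/(d - 2)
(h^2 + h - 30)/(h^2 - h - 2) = (-h^2 - h + 30)/(-h^2 + h + 2)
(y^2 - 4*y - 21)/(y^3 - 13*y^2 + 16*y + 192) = (y - 7)/(y^2 - 16*y + 64)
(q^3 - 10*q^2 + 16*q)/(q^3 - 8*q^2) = (q - 2)/q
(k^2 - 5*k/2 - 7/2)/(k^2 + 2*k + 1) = (k - 7/2)/(k + 1)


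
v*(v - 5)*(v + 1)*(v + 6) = v^4 + 2*v^3 - 29*v^2 - 30*v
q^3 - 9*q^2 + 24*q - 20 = (q - 5)*(q - 2)^2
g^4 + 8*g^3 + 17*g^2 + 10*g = g*(g + 1)*(g + 2)*(g + 5)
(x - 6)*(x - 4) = x^2 - 10*x + 24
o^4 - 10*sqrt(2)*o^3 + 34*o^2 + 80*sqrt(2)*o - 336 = (o - 7*sqrt(2))*(o - 3*sqrt(2))*(o - 2*sqrt(2))*(o + 2*sqrt(2))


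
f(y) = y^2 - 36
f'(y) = 2*y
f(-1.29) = -34.34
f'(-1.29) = -2.58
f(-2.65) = -28.98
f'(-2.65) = -5.30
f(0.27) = -35.93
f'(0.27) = 0.54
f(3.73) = -22.09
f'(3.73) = 7.46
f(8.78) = 41.09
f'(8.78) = 17.56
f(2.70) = -28.71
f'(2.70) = 5.40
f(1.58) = -33.50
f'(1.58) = 3.16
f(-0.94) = -35.12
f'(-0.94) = -1.88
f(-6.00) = 0.00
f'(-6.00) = -12.00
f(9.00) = 45.00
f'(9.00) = 18.00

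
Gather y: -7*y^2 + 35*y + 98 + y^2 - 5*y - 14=-6*y^2 + 30*y + 84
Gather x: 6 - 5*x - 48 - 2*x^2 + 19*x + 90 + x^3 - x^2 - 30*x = x^3 - 3*x^2 - 16*x + 48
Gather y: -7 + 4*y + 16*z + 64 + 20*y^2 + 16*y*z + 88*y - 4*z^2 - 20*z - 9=20*y^2 + y*(16*z + 92) - 4*z^2 - 4*z + 48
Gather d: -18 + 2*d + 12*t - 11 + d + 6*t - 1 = 3*d + 18*t - 30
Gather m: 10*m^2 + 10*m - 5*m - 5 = 10*m^2 + 5*m - 5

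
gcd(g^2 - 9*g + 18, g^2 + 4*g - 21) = g - 3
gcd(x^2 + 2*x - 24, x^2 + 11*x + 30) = x + 6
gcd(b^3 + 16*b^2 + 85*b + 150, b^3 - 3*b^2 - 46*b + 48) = b + 6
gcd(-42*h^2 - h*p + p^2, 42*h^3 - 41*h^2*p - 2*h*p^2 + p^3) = -42*h^2 - h*p + p^2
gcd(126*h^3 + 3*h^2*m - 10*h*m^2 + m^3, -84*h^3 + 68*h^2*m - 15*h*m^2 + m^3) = 42*h^2 - 13*h*m + m^2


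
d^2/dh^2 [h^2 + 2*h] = 2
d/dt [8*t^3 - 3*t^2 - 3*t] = 24*t^2 - 6*t - 3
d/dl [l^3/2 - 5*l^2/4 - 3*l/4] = 3*l^2/2 - 5*l/2 - 3/4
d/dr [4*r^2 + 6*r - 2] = 8*r + 6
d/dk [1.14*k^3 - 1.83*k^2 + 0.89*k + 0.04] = 3.42*k^2 - 3.66*k + 0.89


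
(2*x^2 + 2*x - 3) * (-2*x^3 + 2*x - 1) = -4*x^5 - 4*x^4 + 10*x^3 + 2*x^2 - 8*x + 3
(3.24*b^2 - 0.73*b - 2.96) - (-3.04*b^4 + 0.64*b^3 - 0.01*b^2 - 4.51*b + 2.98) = 3.04*b^4 - 0.64*b^3 + 3.25*b^2 + 3.78*b - 5.94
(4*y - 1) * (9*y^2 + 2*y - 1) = 36*y^3 - y^2 - 6*y + 1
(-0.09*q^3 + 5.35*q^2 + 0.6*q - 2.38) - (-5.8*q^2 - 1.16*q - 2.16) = -0.09*q^3 + 11.15*q^2 + 1.76*q - 0.22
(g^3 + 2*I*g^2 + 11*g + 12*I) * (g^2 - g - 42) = g^5 - g^4 + 2*I*g^4 - 31*g^3 - 2*I*g^3 - 11*g^2 - 72*I*g^2 - 462*g - 12*I*g - 504*I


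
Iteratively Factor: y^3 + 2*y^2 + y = (y)*(y^2 + 2*y + 1) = y*(y + 1)*(y + 1)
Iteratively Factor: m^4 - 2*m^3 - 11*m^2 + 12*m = (m)*(m^3 - 2*m^2 - 11*m + 12) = m*(m + 3)*(m^2 - 5*m + 4) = m*(m - 4)*(m + 3)*(m - 1)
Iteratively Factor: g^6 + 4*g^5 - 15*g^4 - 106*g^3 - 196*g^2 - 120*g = (g + 3)*(g^5 + g^4 - 18*g^3 - 52*g^2 - 40*g) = (g + 2)*(g + 3)*(g^4 - g^3 - 16*g^2 - 20*g) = (g + 2)^2*(g + 3)*(g^3 - 3*g^2 - 10*g) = (g + 2)^3*(g + 3)*(g^2 - 5*g) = (g - 5)*(g + 2)^3*(g + 3)*(g)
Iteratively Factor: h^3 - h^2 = (h - 1)*(h^2) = h*(h - 1)*(h)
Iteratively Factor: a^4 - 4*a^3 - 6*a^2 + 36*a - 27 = (a + 3)*(a^3 - 7*a^2 + 15*a - 9) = (a - 1)*(a + 3)*(a^2 - 6*a + 9) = (a - 3)*(a - 1)*(a + 3)*(a - 3)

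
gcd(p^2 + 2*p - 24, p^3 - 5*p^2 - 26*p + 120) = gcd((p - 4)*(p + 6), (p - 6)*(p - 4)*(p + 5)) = p - 4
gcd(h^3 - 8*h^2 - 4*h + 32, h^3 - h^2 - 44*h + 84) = h - 2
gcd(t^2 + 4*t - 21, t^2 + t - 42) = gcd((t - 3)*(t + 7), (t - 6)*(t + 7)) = t + 7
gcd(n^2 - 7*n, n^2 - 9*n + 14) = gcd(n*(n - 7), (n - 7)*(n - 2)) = n - 7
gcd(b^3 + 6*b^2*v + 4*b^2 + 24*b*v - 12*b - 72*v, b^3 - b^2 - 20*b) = 1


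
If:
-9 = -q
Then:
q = 9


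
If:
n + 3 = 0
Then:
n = -3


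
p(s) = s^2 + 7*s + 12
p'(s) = 2*s + 7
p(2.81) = 39.57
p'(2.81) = 12.62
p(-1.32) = 4.50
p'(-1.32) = 4.36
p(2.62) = 37.20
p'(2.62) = 12.24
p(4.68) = 66.66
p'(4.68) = 16.36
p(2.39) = 34.44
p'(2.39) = 11.78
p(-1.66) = 3.14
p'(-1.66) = 3.68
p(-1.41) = 4.12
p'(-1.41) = 4.18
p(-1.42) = 4.08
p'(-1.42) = 4.16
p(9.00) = 156.00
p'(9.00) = 25.00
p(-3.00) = 0.00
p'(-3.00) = 1.00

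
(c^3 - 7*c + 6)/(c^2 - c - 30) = (-c^3 + 7*c - 6)/(-c^2 + c + 30)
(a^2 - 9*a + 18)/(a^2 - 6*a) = (a - 3)/a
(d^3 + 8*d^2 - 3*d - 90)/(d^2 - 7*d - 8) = (-d^3 - 8*d^2 + 3*d + 90)/(-d^2 + 7*d + 8)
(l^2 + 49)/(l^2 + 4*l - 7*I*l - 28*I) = (l + 7*I)/(l + 4)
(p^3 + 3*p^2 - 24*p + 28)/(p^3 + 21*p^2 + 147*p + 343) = (p^2 - 4*p + 4)/(p^2 + 14*p + 49)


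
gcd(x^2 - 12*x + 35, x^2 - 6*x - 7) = x - 7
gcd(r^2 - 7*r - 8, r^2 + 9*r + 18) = 1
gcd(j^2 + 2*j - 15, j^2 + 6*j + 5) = j + 5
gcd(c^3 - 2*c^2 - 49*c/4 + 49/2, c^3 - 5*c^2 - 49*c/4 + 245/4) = c^2 - 49/4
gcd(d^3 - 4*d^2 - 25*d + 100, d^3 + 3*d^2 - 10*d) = d + 5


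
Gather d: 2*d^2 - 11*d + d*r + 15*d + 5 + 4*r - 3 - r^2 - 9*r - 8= 2*d^2 + d*(r + 4) - r^2 - 5*r - 6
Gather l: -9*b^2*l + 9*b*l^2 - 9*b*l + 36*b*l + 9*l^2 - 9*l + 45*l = l^2*(9*b + 9) + l*(-9*b^2 + 27*b + 36)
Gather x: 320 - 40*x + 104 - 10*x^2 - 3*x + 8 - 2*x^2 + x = -12*x^2 - 42*x + 432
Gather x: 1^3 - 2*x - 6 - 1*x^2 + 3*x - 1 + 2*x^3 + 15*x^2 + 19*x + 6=2*x^3 + 14*x^2 + 20*x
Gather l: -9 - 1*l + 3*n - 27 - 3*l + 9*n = -4*l + 12*n - 36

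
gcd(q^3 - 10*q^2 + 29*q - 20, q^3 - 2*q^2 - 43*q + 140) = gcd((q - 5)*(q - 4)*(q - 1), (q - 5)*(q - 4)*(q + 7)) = q^2 - 9*q + 20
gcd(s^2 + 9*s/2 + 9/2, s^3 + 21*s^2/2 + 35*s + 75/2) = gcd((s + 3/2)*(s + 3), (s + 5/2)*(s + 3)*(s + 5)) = s + 3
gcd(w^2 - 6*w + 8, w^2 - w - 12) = w - 4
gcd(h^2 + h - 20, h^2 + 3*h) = 1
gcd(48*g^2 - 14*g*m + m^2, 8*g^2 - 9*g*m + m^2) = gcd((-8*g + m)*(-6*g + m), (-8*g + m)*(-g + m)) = 8*g - m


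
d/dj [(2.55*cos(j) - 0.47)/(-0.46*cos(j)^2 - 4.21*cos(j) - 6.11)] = (-1.173*cos(j)^2 + 0.432399999999999*cos(j) + 17.5592)*sin(j)/(0.2116*cos(j)^4 + 3.8732*cos(j)^3 + 23.3453*cos(j)^2 + 51.4462*cos(j) + 37.3321)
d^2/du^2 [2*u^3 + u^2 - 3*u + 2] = 12*u + 2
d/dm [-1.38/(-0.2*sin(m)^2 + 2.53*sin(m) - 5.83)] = (3.4914 - 0.552*sin(m))*cos(m)/(0.2*sin(m)^2 - 2.53*sin(m) + 5.83)^2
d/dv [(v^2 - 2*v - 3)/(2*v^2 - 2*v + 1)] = 2*(v^2 + 7*v - 4)/(4*v^4 - 8*v^3 + 8*v^2 - 4*v + 1)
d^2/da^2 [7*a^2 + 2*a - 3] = 14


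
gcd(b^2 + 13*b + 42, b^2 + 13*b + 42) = b^2 + 13*b + 42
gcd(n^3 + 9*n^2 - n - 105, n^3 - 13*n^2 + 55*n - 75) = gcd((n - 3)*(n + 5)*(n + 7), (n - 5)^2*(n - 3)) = n - 3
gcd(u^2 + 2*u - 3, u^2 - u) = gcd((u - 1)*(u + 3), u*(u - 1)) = u - 1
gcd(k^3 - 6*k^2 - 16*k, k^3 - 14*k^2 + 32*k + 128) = k^2 - 6*k - 16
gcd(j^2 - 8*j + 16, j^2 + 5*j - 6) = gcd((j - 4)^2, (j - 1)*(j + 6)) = 1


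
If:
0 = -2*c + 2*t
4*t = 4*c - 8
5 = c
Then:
No Solution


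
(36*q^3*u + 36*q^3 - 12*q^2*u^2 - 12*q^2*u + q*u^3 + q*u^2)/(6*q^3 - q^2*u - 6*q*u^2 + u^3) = q*(6*q*u + 6*q - u^2 - u)/(q^2 - u^2)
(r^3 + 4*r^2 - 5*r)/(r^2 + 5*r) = r - 1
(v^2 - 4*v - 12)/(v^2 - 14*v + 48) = (v + 2)/(v - 8)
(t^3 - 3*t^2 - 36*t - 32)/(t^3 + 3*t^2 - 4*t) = (t^2 - 7*t - 8)/(t*(t - 1))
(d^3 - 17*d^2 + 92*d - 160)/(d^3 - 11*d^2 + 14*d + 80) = (d - 4)/(d + 2)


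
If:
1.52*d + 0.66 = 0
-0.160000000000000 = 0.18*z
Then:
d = -0.43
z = -0.89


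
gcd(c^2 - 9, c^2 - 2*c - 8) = 1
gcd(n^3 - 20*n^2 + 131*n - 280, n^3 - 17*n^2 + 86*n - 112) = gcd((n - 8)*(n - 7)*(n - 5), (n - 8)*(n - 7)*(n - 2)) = n^2 - 15*n + 56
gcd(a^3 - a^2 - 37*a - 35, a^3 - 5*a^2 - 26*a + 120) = a + 5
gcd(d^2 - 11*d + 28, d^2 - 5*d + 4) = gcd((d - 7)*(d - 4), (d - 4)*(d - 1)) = d - 4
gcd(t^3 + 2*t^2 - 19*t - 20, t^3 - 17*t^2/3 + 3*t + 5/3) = 1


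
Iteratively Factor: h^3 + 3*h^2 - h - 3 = (h + 3)*(h^2 - 1) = (h - 1)*(h + 3)*(h + 1)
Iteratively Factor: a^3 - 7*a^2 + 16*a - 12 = (a - 2)*(a^2 - 5*a + 6) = (a - 2)^2*(a - 3)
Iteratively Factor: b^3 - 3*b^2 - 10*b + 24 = (b - 4)*(b^2 + b - 6) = (b - 4)*(b - 2)*(b + 3)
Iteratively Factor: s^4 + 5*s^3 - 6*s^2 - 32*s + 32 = (s + 4)*(s^3 + s^2 - 10*s + 8) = (s + 4)^2*(s^2 - 3*s + 2) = (s - 1)*(s + 4)^2*(s - 2)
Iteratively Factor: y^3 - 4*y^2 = (y)*(y^2 - 4*y) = y^2*(y - 4)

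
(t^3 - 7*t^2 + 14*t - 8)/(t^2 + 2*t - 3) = (t^2 - 6*t + 8)/(t + 3)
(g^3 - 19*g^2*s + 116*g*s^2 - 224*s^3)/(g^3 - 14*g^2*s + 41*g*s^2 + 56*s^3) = (g - 4*s)/(g + s)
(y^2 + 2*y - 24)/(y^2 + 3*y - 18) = (y - 4)/(y - 3)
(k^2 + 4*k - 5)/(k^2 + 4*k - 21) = (k^2 + 4*k - 5)/(k^2 + 4*k - 21)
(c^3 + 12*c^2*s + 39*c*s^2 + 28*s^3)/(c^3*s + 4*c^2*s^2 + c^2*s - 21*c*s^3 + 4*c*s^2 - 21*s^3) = (-c^2 - 5*c*s - 4*s^2)/(s*(-c^2 + 3*c*s - c + 3*s))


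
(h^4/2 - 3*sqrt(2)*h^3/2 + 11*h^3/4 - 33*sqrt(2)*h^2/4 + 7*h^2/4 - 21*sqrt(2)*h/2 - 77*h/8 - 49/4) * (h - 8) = h^5/2 - 3*sqrt(2)*h^4/2 - 5*h^4/4 - 81*h^3/4 + 15*sqrt(2)*h^3/4 - 189*h^2/8 + 111*sqrt(2)*h^2/2 + 259*h/4 + 84*sqrt(2)*h + 98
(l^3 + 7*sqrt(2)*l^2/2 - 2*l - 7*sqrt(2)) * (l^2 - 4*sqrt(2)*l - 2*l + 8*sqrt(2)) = l^5 - 2*l^4 - sqrt(2)*l^4/2 - 30*l^3 + sqrt(2)*l^3 + sqrt(2)*l^2 + 60*l^2 - 2*sqrt(2)*l + 56*l - 112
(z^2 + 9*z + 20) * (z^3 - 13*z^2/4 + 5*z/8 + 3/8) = z^5 + 23*z^4/4 - 69*z^3/8 - 59*z^2 + 127*z/8 + 15/2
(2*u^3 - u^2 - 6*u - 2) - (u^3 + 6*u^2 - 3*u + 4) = u^3 - 7*u^2 - 3*u - 6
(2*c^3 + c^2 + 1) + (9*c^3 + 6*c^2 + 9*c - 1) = 11*c^3 + 7*c^2 + 9*c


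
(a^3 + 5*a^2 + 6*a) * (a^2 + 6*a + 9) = a^5 + 11*a^4 + 45*a^3 + 81*a^2 + 54*a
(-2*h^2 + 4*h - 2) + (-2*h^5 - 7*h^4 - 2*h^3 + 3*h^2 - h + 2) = -2*h^5 - 7*h^4 - 2*h^3 + h^2 + 3*h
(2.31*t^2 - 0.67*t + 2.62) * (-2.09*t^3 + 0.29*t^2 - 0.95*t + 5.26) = -4.8279*t^5 + 2.0702*t^4 - 7.8646*t^3 + 13.5469*t^2 - 6.0132*t + 13.7812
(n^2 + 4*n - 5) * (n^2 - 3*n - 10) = n^4 + n^3 - 27*n^2 - 25*n + 50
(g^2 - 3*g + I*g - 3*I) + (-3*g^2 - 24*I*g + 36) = -2*g^2 - 3*g - 23*I*g + 36 - 3*I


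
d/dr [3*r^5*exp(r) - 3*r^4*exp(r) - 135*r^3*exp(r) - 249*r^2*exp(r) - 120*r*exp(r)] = 3*(r^5 + 4*r^4 - 49*r^3 - 218*r^2 - 206*r - 40)*exp(r)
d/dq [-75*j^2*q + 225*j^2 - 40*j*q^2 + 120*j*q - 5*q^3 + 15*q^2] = -75*j^2 - 80*j*q + 120*j - 15*q^2 + 30*q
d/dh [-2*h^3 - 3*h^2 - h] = -6*h^2 - 6*h - 1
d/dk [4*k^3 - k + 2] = 12*k^2 - 1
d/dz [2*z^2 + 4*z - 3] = 4*z + 4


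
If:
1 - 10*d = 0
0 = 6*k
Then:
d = 1/10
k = 0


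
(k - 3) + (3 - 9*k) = -8*k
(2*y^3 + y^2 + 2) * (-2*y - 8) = -4*y^4 - 18*y^3 - 8*y^2 - 4*y - 16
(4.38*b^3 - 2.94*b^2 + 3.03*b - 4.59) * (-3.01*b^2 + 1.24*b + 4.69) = -13.1838*b^5 + 14.2806*b^4 + 7.7763*b^3 + 3.7845*b^2 + 8.5191*b - 21.5271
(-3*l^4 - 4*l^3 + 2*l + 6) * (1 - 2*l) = 6*l^5 + 5*l^4 - 4*l^3 - 4*l^2 - 10*l + 6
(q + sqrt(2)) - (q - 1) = 1 + sqrt(2)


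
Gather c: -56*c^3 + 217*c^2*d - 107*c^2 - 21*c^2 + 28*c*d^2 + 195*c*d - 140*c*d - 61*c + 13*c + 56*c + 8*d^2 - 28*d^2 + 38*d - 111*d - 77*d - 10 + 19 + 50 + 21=-56*c^3 + c^2*(217*d - 128) + c*(28*d^2 + 55*d + 8) - 20*d^2 - 150*d + 80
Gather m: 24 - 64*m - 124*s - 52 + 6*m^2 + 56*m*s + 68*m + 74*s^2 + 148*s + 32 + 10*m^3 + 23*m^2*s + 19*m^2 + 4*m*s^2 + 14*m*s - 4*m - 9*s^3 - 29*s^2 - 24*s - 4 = 10*m^3 + m^2*(23*s + 25) + m*(4*s^2 + 70*s) - 9*s^3 + 45*s^2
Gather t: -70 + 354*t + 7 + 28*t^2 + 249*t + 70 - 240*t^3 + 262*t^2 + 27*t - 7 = -240*t^3 + 290*t^2 + 630*t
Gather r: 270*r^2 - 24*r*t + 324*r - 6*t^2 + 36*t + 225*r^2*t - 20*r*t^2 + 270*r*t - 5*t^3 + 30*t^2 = r^2*(225*t + 270) + r*(-20*t^2 + 246*t + 324) - 5*t^3 + 24*t^2 + 36*t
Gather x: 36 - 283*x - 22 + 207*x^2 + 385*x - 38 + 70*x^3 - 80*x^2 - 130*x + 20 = 70*x^3 + 127*x^2 - 28*x - 4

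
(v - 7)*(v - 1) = v^2 - 8*v + 7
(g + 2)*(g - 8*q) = g^2 - 8*g*q + 2*g - 16*q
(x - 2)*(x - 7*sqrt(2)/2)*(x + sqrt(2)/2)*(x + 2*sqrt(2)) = x^4 - 2*x^3 - sqrt(2)*x^3 - 31*x^2/2 + 2*sqrt(2)*x^2 - 7*sqrt(2)*x + 31*x + 14*sqrt(2)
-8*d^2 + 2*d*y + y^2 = (-2*d + y)*(4*d + y)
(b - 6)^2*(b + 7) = b^3 - 5*b^2 - 48*b + 252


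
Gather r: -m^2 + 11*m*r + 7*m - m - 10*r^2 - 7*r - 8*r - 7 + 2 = -m^2 + 6*m - 10*r^2 + r*(11*m - 15) - 5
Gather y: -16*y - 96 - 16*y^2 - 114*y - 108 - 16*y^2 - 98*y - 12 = -32*y^2 - 228*y - 216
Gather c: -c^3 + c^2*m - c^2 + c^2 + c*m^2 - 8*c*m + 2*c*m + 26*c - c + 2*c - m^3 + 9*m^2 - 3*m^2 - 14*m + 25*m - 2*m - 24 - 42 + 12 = -c^3 + c^2*m + c*(m^2 - 6*m + 27) - m^3 + 6*m^2 + 9*m - 54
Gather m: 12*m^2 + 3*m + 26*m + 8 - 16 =12*m^2 + 29*m - 8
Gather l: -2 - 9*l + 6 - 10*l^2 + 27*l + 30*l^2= 20*l^2 + 18*l + 4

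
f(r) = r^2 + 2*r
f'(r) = 2*r + 2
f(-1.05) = -1.00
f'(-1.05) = -0.10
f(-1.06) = -1.00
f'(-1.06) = -0.12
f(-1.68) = -0.54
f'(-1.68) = -1.36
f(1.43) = 4.90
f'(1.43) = 4.86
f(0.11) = 0.23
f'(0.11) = 2.22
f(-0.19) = -0.34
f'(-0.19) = 1.62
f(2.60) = 11.96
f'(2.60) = 7.20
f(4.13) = 25.32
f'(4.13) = 10.26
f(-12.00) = 120.00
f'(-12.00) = -22.00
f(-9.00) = 63.00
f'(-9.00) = -16.00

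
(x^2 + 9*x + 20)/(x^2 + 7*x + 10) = (x + 4)/(x + 2)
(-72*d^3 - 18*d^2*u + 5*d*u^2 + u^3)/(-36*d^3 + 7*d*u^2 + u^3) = (-4*d + u)/(-2*d + u)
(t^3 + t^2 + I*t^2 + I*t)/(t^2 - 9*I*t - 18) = t*(t^2 + t*(1 + I) + I)/(t^2 - 9*I*t - 18)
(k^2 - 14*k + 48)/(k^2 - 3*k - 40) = (k - 6)/(k + 5)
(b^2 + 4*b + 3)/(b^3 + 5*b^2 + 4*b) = (b + 3)/(b*(b + 4))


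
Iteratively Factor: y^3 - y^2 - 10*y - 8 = (y - 4)*(y^2 + 3*y + 2) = (y - 4)*(y + 1)*(y + 2)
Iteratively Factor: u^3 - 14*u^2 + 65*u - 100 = (u - 4)*(u^2 - 10*u + 25) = (u - 5)*(u - 4)*(u - 5)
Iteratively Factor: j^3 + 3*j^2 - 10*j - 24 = (j - 3)*(j^2 + 6*j + 8) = (j - 3)*(j + 2)*(j + 4)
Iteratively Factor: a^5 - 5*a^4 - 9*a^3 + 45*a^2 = (a)*(a^4 - 5*a^3 - 9*a^2 + 45*a) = a*(a + 3)*(a^3 - 8*a^2 + 15*a) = a^2*(a + 3)*(a^2 - 8*a + 15) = a^2*(a - 3)*(a + 3)*(a - 5)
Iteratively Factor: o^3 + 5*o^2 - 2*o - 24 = (o + 3)*(o^2 + 2*o - 8) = (o - 2)*(o + 3)*(o + 4)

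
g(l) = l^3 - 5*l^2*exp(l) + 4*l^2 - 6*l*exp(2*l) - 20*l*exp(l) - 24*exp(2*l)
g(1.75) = -1414.40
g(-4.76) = -17.37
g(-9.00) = -405.03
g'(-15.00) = 555.00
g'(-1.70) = -3.03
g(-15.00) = -2475.00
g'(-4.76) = 29.97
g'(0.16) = -104.91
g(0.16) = -38.17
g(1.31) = -557.41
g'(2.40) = -11356.18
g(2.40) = -5475.72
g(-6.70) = -121.31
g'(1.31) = -1193.60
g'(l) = -5*l^2*exp(l) + 3*l^2 - 12*l*exp(2*l) - 30*l*exp(l) + 8*l - 54*exp(2*l) - 20*exp(l)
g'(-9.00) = 170.98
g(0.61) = -117.85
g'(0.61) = -275.62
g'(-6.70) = 81.02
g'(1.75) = -2965.80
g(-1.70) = 9.76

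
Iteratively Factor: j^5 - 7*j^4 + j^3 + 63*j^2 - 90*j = (j - 3)*(j^4 - 4*j^3 - 11*j^2 + 30*j) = (j - 3)*(j - 2)*(j^3 - 2*j^2 - 15*j) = (j - 3)*(j - 2)*(j + 3)*(j^2 - 5*j) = j*(j - 3)*(j - 2)*(j + 3)*(j - 5)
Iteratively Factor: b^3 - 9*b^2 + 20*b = (b)*(b^2 - 9*b + 20) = b*(b - 5)*(b - 4)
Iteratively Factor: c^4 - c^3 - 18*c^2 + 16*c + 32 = (c - 2)*(c^3 + c^2 - 16*c - 16) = (c - 4)*(c - 2)*(c^2 + 5*c + 4) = (c - 4)*(c - 2)*(c + 1)*(c + 4)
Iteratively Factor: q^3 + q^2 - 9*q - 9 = (q - 3)*(q^2 + 4*q + 3) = (q - 3)*(q + 3)*(q + 1)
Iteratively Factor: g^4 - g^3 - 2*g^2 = (g)*(g^3 - g^2 - 2*g) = g^2*(g^2 - g - 2) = g^2*(g + 1)*(g - 2)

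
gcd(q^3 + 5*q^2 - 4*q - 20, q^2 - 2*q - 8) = q + 2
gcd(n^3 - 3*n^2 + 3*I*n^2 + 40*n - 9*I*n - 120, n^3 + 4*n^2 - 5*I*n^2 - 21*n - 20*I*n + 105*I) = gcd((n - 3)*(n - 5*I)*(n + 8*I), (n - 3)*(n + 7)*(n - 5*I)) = n^2 + n*(-3 - 5*I) + 15*I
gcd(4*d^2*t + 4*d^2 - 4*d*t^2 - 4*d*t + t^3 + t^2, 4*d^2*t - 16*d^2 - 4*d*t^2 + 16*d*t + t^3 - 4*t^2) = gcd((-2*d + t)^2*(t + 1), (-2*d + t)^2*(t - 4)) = 4*d^2 - 4*d*t + t^2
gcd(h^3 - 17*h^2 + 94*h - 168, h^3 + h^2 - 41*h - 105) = h - 7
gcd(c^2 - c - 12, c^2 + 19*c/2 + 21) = 1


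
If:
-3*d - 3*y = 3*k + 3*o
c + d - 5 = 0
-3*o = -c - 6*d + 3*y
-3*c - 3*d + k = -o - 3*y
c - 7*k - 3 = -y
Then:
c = 672/109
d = -127/109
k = 157/109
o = -784/109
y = 754/109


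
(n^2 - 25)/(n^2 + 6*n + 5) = (n - 5)/(n + 1)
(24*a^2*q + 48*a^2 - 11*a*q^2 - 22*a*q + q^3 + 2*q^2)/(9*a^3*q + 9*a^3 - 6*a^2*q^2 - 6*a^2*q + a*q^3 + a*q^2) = (-8*a*q - 16*a + q^2 + 2*q)/(a*(-3*a*q - 3*a + q^2 + q))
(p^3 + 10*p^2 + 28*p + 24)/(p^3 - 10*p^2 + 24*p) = (p^3 + 10*p^2 + 28*p + 24)/(p*(p^2 - 10*p + 24))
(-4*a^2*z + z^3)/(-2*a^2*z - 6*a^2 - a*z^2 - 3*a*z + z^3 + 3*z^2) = z*(2*a + z)/(a*z + 3*a + z^2 + 3*z)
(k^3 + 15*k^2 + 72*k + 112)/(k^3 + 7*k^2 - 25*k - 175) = (k^2 + 8*k + 16)/(k^2 - 25)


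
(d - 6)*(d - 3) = d^2 - 9*d + 18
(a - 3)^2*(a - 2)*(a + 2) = a^4 - 6*a^3 + 5*a^2 + 24*a - 36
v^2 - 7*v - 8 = (v - 8)*(v + 1)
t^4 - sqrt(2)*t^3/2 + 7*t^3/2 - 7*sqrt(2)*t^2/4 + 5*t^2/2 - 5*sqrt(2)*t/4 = t*(t + 1)*(t + 5/2)*(t - sqrt(2)/2)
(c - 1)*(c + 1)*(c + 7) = c^3 + 7*c^2 - c - 7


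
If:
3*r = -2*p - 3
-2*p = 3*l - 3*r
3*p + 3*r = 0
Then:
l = -5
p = 3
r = -3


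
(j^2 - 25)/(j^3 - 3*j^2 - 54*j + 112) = (j^2 - 25)/(j^3 - 3*j^2 - 54*j + 112)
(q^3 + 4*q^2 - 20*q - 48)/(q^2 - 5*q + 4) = (q^2 + 8*q + 12)/(q - 1)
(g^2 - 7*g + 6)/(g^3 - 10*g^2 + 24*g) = (g - 1)/(g*(g - 4))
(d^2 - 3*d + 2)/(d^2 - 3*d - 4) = (-d^2 + 3*d - 2)/(-d^2 + 3*d + 4)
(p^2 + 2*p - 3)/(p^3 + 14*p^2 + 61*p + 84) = (p - 1)/(p^2 + 11*p + 28)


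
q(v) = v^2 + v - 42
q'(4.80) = 10.60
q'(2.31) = 5.62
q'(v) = 2*v + 1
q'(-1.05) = -1.10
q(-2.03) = -39.91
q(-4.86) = -23.24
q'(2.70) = 6.40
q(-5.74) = -14.79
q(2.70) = -32.01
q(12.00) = 114.00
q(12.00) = 114.00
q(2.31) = -34.35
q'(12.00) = 25.00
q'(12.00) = 25.00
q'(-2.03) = -3.06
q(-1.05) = -41.95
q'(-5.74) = -10.48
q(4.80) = -14.16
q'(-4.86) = -8.72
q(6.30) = 3.99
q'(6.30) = 13.60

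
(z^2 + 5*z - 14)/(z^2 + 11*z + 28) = (z - 2)/(z + 4)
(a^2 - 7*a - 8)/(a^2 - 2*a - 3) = (a - 8)/(a - 3)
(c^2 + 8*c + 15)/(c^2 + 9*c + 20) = (c + 3)/(c + 4)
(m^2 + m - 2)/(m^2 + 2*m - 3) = (m + 2)/(m + 3)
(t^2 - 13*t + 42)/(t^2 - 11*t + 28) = (t - 6)/(t - 4)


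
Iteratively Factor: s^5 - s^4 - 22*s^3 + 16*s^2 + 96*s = (s + 4)*(s^4 - 5*s^3 - 2*s^2 + 24*s) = (s - 3)*(s + 4)*(s^3 - 2*s^2 - 8*s) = s*(s - 3)*(s + 4)*(s^2 - 2*s - 8) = s*(s - 4)*(s - 3)*(s + 4)*(s + 2)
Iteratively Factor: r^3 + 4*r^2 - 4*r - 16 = (r + 2)*(r^2 + 2*r - 8) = (r + 2)*(r + 4)*(r - 2)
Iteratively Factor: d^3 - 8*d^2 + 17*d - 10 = (d - 1)*(d^2 - 7*d + 10) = (d - 5)*(d - 1)*(d - 2)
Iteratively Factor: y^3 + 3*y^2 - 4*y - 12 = (y + 2)*(y^2 + y - 6) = (y + 2)*(y + 3)*(y - 2)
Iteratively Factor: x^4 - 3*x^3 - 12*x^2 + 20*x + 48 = (x + 2)*(x^3 - 5*x^2 - 2*x + 24) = (x - 4)*(x + 2)*(x^2 - x - 6) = (x - 4)*(x + 2)^2*(x - 3)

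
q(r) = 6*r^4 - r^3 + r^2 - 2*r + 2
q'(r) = 24*r^3 - 3*r^2 + 2*r - 2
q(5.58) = 5665.09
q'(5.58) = 4085.54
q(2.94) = 427.62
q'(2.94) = 587.84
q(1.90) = 73.14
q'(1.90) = 155.59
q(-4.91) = 3641.50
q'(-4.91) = -2925.04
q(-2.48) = 255.33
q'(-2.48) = -391.48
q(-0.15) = 2.33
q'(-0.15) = -2.45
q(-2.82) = 417.46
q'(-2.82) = -569.72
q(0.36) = 1.46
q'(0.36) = -0.55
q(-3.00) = 530.00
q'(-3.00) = -683.00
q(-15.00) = 307382.00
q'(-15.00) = -81707.00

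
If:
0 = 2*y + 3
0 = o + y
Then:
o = 3/2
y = -3/2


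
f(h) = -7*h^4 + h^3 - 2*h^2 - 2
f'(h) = -28*h^3 + 3*h^2 - 4*h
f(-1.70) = -71.16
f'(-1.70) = 153.03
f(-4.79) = -3842.81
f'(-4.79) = 3165.25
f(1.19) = -17.18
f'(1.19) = -47.70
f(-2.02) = -134.95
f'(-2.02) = 251.11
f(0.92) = -7.93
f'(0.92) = -22.94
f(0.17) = -2.06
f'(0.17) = -0.73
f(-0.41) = -2.60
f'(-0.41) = 4.07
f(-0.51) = -3.13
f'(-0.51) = 6.53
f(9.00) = -45362.00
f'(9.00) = -20205.00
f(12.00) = -143714.00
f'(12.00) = -48000.00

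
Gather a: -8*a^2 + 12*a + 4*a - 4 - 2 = -8*a^2 + 16*a - 6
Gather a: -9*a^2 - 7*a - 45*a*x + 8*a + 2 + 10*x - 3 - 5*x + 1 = -9*a^2 + a*(1 - 45*x) + 5*x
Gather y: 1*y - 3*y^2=-3*y^2 + y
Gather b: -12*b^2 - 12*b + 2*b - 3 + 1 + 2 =-12*b^2 - 10*b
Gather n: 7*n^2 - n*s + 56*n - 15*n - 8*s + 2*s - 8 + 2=7*n^2 + n*(41 - s) - 6*s - 6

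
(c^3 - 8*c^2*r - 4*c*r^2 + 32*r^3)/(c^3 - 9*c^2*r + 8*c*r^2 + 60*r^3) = (c^2 - 10*c*r + 16*r^2)/(c^2 - 11*c*r + 30*r^2)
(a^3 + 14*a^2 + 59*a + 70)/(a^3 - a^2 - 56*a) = (a^2 + 7*a + 10)/(a*(a - 8))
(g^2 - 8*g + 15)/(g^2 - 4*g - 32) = (-g^2 + 8*g - 15)/(-g^2 + 4*g + 32)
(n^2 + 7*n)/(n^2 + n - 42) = n/(n - 6)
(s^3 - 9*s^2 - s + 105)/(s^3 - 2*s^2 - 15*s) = (s - 7)/s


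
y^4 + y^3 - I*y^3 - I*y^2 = y^2*(y + 1)*(y - I)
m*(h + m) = h*m + m^2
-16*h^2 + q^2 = (-4*h + q)*(4*h + q)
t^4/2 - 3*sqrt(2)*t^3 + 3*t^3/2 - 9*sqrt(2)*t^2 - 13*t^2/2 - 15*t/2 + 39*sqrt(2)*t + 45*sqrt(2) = (t/2 + 1/2)*(t - 3)*(t + 5)*(t - 6*sqrt(2))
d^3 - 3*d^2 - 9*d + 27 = (d - 3)^2*(d + 3)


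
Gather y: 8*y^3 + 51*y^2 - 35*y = 8*y^3 + 51*y^2 - 35*y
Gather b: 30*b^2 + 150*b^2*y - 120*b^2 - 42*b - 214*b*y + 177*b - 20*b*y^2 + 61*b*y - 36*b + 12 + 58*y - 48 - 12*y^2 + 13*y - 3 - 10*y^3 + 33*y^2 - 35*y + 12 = b^2*(150*y - 90) + b*(-20*y^2 - 153*y + 99) - 10*y^3 + 21*y^2 + 36*y - 27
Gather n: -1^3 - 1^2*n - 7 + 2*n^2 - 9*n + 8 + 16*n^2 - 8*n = 18*n^2 - 18*n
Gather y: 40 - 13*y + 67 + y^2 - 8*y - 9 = y^2 - 21*y + 98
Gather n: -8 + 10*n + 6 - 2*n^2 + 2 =-2*n^2 + 10*n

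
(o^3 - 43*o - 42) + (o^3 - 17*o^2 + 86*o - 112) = 2*o^3 - 17*o^2 + 43*o - 154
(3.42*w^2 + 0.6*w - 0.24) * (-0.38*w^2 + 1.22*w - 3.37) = -1.2996*w^4 + 3.9444*w^3 - 10.7022*w^2 - 2.3148*w + 0.8088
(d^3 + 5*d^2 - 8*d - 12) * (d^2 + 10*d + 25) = d^5 + 15*d^4 + 67*d^3 + 33*d^2 - 320*d - 300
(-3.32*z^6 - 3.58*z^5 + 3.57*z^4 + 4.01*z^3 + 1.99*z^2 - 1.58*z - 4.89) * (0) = 0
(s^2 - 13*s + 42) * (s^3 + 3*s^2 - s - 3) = s^5 - 10*s^4 + 2*s^3 + 136*s^2 - 3*s - 126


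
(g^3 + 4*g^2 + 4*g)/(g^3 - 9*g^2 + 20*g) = (g^2 + 4*g + 4)/(g^2 - 9*g + 20)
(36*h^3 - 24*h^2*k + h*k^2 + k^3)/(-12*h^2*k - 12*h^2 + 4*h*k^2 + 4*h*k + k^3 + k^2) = (-3*h + k)/(k + 1)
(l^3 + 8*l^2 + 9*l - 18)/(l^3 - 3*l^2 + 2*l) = (l^2 + 9*l + 18)/(l*(l - 2))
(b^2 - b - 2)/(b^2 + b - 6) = (b + 1)/(b + 3)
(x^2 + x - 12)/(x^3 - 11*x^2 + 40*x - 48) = (x + 4)/(x^2 - 8*x + 16)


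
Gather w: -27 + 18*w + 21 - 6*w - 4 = 12*w - 10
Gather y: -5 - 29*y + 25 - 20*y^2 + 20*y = -20*y^2 - 9*y + 20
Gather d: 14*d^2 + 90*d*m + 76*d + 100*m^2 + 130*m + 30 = 14*d^2 + d*(90*m + 76) + 100*m^2 + 130*m + 30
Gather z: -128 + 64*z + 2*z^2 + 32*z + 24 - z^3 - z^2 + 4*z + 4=-z^3 + z^2 + 100*z - 100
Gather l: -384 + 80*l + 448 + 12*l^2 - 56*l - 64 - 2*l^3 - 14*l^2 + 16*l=-2*l^3 - 2*l^2 + 40*l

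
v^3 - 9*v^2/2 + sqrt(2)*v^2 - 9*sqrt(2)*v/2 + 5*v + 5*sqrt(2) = (v - 5/2)*(v - 2)*(v + sqrt(2))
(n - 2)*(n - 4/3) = n^2 - 10*n/3 + 8/3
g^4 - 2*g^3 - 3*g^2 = g^2*(g - 3)*(g + 1)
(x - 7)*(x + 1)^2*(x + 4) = x^4 - x^3 - 33*x^2 - 59*x - 28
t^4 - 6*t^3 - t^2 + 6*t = t*(t - 6)*(t - 1)*(t + 1)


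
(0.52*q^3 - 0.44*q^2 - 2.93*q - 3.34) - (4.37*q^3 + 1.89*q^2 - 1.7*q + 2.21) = -3.85*q^3 - 2.33*q^2 - 1.23*q - 5.55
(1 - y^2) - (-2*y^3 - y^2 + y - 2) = 2*y^3 - y + 3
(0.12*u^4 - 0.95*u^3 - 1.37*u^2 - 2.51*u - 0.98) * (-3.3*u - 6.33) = -0.396*u^5 + 2.3754*u^4 + 10.5345*u^3 + 16.9551*u^2 + 19.1223*u + 6.2034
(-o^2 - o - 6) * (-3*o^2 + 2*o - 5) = 3*o^4 + o^3 + 21*o^2 - 7*o + 30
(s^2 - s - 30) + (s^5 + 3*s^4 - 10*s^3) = s^5 + 3*s^4 - 10*s^3 + s^2 - s - 30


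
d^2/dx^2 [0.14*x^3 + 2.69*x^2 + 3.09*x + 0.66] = 0.84*x + 5.38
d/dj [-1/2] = 0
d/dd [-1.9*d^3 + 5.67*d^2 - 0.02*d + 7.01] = -5.7*d^2 + 11.34*d - 0.02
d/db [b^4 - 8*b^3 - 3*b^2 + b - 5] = 4*b^3 - 24*b^2 - 6*b + 1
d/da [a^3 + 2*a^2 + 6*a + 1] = 3*a^2 + 4*a + 6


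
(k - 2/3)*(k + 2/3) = k^2 - 4/9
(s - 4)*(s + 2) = s^2 - 2*s - 8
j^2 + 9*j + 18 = (j + 3)*(j + 6)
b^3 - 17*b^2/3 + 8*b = b*(b - 3)*(b - 8/3)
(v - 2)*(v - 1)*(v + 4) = v^3 + v^2 - 10*v + 8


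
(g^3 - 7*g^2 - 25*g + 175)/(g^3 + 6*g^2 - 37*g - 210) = (g^2 - 12*g + 35)/(g^2 + g - 42)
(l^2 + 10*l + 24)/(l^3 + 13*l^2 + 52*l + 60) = (l + 4)/(l^2 + 7*l + 10)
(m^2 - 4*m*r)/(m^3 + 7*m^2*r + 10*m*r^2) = (m - 4*r)/(m^2 + 7*m*r + 10*r^2)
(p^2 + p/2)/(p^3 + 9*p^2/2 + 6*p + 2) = p/(p^2 + 4*p + 4)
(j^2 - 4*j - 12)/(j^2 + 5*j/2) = 2*(j^2 - 4*j - 12)/(j*(2*j + 5))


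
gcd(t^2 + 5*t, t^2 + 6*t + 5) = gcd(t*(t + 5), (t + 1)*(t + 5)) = t + 5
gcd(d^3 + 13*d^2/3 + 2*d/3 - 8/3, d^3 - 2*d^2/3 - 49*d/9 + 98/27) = d - 2/3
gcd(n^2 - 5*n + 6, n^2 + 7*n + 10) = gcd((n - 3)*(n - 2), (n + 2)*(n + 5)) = 1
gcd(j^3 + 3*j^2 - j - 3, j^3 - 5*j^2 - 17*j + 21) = j^2 + 2*j - 3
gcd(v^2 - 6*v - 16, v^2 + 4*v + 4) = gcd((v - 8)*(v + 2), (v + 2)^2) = v + 2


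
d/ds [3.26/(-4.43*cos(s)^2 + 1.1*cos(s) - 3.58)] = (3.586 - 28.8836*cos(s))*sin(s)/(4.43*cos(s)^2 - 1.1*cos(s) + 3.58)^2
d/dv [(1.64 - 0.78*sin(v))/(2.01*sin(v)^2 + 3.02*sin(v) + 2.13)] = (1.5678*sin(v)^2 - 6.5928*sin(v) - 6.6142)*cos(v)/(4.0401*sin(v)^4 + 12.1404*sin(v)^3 + 17.683*sin(v)^2 + 12.8652*sin(v) + 4.5369)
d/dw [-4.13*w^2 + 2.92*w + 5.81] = 2.92 - 8.26*w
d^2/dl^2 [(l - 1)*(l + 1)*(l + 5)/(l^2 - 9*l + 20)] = 30*(7*l^3 - 57*l^2 + 93*l + 101)/(l^6 - 27*l^5 + 303*l^4 - 1809*l^3 + 6060*l^2 - 10800*l + 8000)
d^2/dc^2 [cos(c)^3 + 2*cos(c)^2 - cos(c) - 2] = cos(c)/4 - 4*cos(2*c) - 9*cos(3*c)/4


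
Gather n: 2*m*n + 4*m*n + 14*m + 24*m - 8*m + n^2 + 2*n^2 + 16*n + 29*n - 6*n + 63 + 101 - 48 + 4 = 30*m + 3*n^2 + n*(6*m + 39) + 120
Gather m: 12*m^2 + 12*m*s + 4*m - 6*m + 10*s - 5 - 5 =12*m^2 + m*(12*s - 2) + 10*s - 10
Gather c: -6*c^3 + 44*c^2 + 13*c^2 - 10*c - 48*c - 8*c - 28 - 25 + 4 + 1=-6*c^3 + 57*c^2 - 66*c - 48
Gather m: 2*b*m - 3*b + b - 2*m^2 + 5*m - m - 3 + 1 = -2*b - 2*m^2 + m*(2*b + 4) - 2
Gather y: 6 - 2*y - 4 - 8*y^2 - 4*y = -8*y^2 - 6*y + 2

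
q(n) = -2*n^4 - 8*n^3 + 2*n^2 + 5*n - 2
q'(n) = -8*n^3 - 24*n^2 + 4*n + 5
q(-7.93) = -3835.48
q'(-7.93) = 2453.46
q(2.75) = -253.88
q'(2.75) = -331.88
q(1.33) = -16.89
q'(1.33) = -50.95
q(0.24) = -0.80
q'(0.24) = 4.47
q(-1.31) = 6.98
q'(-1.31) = -23.44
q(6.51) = -5683.99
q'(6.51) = -3193.24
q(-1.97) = 26.95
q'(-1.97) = -34.86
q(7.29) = -8607.22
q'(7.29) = -4340.66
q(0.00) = -2.00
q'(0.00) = 5.00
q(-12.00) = -27422.00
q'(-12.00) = 10325.00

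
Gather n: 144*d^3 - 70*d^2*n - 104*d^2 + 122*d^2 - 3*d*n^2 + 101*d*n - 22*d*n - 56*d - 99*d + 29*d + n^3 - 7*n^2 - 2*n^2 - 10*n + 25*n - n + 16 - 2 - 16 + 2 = 144*d^3 + 18*d^2 - 126*d + n^3 + n^2*(-3*d - 9) + n*(-70*d^2 + 79*d + 14)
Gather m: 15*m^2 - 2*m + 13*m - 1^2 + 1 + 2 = 15*m^2 + 11*m + 2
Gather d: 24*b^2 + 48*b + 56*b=24*b^2 + 104*b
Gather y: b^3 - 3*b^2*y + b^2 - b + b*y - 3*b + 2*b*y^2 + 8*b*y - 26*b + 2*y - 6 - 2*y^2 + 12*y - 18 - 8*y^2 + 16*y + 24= b^3 + b^2 - 30*b + y^2*(2*b - 10) + y*(-3*b^2 + 9*b + 30)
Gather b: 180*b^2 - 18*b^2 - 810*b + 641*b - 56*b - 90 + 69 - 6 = 162*b^2 - 225*b - 27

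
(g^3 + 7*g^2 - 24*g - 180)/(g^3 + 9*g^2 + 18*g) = (g^2 + g - 30)/(g*(g + 3))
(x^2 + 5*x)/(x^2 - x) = (x + 5)/(x - 1)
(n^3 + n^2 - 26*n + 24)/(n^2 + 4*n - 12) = (n^2 - 5*n + 4)/(n - 2)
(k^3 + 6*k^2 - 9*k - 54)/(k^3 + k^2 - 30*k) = (k^2 - 9)/(k*(k - 5))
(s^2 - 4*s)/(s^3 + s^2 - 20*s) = 1/(s + 5)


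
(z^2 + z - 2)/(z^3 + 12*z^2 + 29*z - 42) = (z + 2)/(z^2 + 13*z + 42)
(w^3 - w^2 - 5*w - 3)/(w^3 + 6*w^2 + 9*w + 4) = (w - 3)/(w + 4)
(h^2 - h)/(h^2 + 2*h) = (h - 1)/(h + 2)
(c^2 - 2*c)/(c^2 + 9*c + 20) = c*(c - 2)/(c^2 + 9*c + 20)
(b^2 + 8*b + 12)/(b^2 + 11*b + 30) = (b + 2)/(b + 5)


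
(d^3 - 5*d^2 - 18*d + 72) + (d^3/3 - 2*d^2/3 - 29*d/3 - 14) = 4*d^3/3 - 17*d^2/3 - 83*d/3 + 58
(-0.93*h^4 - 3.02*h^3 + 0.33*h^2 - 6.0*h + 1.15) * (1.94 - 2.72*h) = 2.5296*h^5 + 6.4102*h^4 - 6.7564*h^3 + 16.9602*h^2 - 14.768*h + 2.231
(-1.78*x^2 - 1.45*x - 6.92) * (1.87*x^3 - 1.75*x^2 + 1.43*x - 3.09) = -3.3286*x^5 + 0.4035*x^4 - 12.9483*x^3 + 15.5367*x^2 - 5.4151*x + 21.3828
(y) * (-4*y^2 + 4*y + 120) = -4*y^3 + 4*y^2 + 120*y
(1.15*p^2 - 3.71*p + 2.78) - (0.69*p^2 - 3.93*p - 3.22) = 0.46*p^2 + 0.22*p + 6.0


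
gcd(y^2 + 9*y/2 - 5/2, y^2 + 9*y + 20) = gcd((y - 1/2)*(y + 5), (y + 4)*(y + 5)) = y + 5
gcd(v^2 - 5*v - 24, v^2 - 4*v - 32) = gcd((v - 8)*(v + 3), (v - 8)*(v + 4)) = v - 8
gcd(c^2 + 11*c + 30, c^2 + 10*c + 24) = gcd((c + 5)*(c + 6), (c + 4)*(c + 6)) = c + 6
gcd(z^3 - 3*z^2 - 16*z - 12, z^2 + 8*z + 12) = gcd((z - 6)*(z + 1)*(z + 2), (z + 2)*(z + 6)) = z + 2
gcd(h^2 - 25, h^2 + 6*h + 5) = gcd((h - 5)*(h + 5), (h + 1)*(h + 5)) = h + 5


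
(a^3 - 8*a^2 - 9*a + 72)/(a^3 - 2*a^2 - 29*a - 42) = (a^2 - 11*a + 24)/(a^2 - 5*a - 14)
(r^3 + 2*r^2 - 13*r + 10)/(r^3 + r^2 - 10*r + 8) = (r + 5)/(r + 4)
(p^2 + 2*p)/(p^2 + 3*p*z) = (p + 2)/(p + 3*z)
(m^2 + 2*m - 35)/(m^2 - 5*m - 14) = (-m^2 - 2*m + 35)/(-m^2 + 5*m + 14)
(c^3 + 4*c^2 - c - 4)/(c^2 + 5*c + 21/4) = 4*(c^3 + 4*c^2 - c - 4)/(4*c^2 + 20*c + 21)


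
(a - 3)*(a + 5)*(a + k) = a^3 + a^2*k + 2*a^2 + 2*a*k - 15*a - 15*k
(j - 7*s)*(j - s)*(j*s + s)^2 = j^4*s^2 - 8*j^3*s^3 + 2*j^3*s^2 + 7*j^2*s^4 - 16*j^2*s^3 + j^2*s^2 + 14*j*s^4 - 8*j*s^3 + 7*s^4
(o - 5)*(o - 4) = o^2 - 9*o + 20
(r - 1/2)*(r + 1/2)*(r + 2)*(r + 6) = r^4 + 8*r^3 + 47*r^2/4 - 2*r - 3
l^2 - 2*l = l*(l - 2)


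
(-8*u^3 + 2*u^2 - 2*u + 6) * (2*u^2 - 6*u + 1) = -16*u^5 + 52*u^4 - 24*u^3 + 26*u^2 - 38*u + 6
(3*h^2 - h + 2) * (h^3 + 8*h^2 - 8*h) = 3*h^5 + 23*h^4 - 30*h^3 + 24*h^2 - 16*h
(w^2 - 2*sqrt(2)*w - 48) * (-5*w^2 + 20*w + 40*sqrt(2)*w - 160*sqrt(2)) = -5*w^4 + 20*w^3 + 50*sqrt(2)*w^3 - 200*sqrt(2)*w^2 + 80*w^2 - 1920*sqrt(2)*w - 320*w + 7680*sqrt(2)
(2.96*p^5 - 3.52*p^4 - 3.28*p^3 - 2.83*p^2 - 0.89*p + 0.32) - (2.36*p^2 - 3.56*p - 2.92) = 2.96*p^5 - 3.52*p^4 - 3.28*p^3 - 5.19*p^2 + 2.67*p + 3.24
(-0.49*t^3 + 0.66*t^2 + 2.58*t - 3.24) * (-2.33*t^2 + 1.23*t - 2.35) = 1.1417*t^5 - 2.1405*t^4 - 4.0481*t^3 + 9.1716*t^2 - 10.0482*t + 7.614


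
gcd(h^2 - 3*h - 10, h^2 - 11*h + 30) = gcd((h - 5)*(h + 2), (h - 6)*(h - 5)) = h - 5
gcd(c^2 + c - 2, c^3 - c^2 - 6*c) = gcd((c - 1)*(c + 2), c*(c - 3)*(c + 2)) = c + 2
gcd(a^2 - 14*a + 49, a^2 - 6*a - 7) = a - 7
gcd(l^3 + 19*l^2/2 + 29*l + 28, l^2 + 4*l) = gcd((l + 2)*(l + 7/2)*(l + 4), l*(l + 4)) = l + 4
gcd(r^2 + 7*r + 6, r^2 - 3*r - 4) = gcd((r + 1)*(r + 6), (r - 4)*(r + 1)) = r + 1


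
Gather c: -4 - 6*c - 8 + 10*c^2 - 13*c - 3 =10*c^2 - 19*c - 15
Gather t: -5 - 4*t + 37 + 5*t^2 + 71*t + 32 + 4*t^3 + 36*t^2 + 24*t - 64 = 4*t^3 + 41*t^2 + 91*t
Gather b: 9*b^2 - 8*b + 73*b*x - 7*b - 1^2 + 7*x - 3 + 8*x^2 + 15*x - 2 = 9*b^2 + b*(73*x - 15) + 8*x^2 + 22*x - 6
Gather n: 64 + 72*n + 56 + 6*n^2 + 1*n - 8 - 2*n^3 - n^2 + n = -2*n^3 + 5*n^2 + 74*n + 112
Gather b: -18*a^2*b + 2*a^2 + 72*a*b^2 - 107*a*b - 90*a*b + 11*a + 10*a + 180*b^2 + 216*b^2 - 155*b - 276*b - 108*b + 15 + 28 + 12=2*a^2 + 21*a + b^2*(72*a + 396) + b*(-18*a^2 - 197*a - 539) + 55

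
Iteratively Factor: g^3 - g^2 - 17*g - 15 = (g + 3)*(g^2 - 4*g - 5) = (g - 5)*(g + 3)*(g + 1)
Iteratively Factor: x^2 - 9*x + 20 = (x - 4)*(x - 5)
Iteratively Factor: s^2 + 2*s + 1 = (s + 1)*(s + 1)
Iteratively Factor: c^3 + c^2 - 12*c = (c + 4)*(c^2 - 3*c) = c*(c + 4)*(c - 3)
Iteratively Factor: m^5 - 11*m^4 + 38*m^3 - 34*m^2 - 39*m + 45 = (m - 3)*(m^4 - 8*m^3 + 14*m^2 + 8*m - 15) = (m - 3)*(m - 1)*(m^3 - 7*m^2 + 7*m + 15) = (m - 3)*(m - 1)*(m + 1)*(m^2 - 8*m + 15) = (m - 3)^2*(m - 1)*(m + 1)*(m - 5)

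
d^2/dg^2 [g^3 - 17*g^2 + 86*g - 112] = 6*g - 34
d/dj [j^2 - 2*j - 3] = 2*j - 2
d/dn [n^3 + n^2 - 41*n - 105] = 3*n^2 + 2*n - 41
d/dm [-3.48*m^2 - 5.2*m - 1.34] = -6.96*m - 5.2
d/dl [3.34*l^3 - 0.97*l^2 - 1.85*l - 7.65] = 10.02*l^2 - 1.94*l - 1.85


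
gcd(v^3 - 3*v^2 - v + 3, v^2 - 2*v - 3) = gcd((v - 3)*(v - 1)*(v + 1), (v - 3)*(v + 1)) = v^2 - 2*v - 3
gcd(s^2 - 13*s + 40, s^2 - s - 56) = s - 8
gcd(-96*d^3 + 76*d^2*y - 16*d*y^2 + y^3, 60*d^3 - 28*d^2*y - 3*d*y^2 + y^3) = 12*d^2 - 8*d*y + y^2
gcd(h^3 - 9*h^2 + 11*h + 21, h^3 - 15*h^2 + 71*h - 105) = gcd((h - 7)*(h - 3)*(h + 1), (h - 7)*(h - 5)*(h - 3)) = h^2 - 10*h + 21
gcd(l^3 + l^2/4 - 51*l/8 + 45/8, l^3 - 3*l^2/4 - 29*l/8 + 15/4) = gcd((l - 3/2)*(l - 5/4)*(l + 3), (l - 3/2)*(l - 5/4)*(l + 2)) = l^2 - 11*l/4 + 15/8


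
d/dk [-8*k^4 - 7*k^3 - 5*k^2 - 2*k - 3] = -32*k^3 - 21*k^2 - 10*k - 2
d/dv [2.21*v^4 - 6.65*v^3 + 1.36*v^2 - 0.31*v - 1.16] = 8.84*v^3 - 19.95*v^2 + 2.72*v - 0.31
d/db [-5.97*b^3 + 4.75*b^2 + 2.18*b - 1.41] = -17.91*b^2 + 9.5*b + 2.18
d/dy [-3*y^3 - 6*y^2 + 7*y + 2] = -9*y^2 - 12*y + 7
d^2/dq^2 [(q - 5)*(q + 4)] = 2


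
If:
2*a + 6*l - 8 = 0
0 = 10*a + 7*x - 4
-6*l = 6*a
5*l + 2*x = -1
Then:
No Solution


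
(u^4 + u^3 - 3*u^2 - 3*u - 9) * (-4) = -4*u^4 - 4*u^3 + 12*u^2 + 12*u + 36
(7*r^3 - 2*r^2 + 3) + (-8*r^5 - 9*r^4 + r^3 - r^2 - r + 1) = -8*r^5 - 9*r^4 + 8*r^3 - 3*r^2 - r + 4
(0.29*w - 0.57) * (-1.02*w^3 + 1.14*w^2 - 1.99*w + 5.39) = -0.2958*w^4 + 0.912*w^3 - 1.2269*w^2 + 2.6974*w - 3.0723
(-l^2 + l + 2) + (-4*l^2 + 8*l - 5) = -5*l^2 + 9*l - 3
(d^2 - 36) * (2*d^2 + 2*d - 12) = 2*d^4 + 2*d^3 - 84*d^2 - 72*d + 432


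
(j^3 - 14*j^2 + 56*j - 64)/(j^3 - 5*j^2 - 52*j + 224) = (j - 2)/(j + 7)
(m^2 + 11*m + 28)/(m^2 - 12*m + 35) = (m^2 + 11*m + 28)/(m^2 - 12*m + 35)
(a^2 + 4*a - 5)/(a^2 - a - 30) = (a - 1)/(a - 6)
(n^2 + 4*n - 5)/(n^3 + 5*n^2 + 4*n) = (n^2 + 4*n - 5)/(n*(n^2 + 5*n + 4))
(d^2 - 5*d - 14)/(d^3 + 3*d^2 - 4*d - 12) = (d - 7)/(d^2 + d - 6)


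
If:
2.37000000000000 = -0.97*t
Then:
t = -2.44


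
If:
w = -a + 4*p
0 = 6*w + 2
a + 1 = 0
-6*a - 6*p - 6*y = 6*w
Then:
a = -1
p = -1/3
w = -1/3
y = 5/3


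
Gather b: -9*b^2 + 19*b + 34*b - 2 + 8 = -9*b^2 + 53*b + 6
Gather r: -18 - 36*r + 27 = 9 - 36*r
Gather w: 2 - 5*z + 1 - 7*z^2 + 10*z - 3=-7*z^2 + 5*z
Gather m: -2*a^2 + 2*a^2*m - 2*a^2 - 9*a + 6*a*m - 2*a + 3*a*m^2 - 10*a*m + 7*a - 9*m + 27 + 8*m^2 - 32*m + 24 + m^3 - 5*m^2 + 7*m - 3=-4*a^2 - 4*a + m^3 + m^2*(3*a + 3) + m*(2*a^2 - 4*a - 34) + 48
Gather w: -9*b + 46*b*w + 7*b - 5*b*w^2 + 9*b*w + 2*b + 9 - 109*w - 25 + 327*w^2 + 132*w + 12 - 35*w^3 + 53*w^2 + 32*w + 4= -35*w^3 + w^2*(380 - 5*b) + w*(55*b + 55)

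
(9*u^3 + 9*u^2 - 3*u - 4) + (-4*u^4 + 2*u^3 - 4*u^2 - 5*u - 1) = -4*u^4 + 11*u^3 + 5*u^2 - 8*u - 5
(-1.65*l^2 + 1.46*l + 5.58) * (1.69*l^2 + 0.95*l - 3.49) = -2.7885*l^4 + 0.8999*l^3 + 16.5757*l^2 + 0.2056*l - 19.4742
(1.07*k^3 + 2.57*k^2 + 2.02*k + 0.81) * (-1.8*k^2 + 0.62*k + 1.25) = -1.926*k^5 - 3.9626*k^4 - 0.7051*k^3 + 3.0069*k^2 + 3.0272*k + 1.0125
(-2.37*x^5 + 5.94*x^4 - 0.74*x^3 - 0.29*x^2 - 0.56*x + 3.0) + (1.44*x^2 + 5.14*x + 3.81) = -2.37*x^5 + 5.94*x^4 - 0.74*x^3 + 1.15*x^2 + 4.58*x + 6.81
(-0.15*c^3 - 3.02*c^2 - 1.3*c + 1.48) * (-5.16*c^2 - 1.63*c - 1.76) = 0.774*c^5 + 15.8277*c^4 + 11.8946*c^3 - 0.2026*c^2 - 0.1244*c - 2.6048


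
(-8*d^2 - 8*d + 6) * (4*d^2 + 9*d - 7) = -32*d^4 - 104*d^3 + 8*d^2 + 110*d - 42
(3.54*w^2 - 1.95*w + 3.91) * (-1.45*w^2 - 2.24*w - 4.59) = -5.133*w^4 - 5.1021*w^3 - 17.5501*w^2 + 0.192099999999998*w - 17.9469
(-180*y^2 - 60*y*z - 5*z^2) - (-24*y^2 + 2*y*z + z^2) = -156*y^2 - 62*y*z - 6*z^2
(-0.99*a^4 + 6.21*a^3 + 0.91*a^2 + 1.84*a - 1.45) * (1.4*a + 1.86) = -1.386*a^5 + 6.8526*a^4 + 12.8246*a^3 + 4.2686*a^2 + 1.3924*a - 2.697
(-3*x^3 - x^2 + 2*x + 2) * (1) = -3*x^3 - x^2 + 2*x + 2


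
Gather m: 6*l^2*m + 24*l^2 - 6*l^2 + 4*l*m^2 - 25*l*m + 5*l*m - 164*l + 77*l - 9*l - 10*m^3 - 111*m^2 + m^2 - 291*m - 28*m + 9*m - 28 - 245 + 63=18*l^2 - 96*l - 10*m^3 + m^2*(4*l - 110) + m*(6*l^2 - 20*l - 310) - 210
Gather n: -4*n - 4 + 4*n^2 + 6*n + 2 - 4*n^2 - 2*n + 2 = 0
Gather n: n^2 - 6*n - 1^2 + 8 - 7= n^2 - 6*n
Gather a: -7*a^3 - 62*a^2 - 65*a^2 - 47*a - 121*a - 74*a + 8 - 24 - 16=-7*a^3 - 127*a^2 - 242*a - 32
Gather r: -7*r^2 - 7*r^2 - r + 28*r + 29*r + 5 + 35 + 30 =-14*r^2 + 56*r + 70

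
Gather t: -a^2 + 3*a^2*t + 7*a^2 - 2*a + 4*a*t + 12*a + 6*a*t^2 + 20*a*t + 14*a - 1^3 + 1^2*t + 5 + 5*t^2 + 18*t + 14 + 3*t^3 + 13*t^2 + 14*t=6*a^2 + 24*a + 3*t^3 + t^2*(6*a + 18) + t*(3*a^2 + 24*a + 33) + 18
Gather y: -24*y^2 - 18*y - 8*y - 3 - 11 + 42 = -24*y^2 - 26*y + 28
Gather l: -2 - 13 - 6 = -21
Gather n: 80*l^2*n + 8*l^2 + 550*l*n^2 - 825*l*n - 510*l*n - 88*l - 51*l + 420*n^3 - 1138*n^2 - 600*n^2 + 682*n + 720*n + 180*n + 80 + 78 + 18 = 8*l^2 - 139*l + 420*n^3 + n^2*(550*l - 1738) + n*(80*l^2 - 1335*l + 1582) + 176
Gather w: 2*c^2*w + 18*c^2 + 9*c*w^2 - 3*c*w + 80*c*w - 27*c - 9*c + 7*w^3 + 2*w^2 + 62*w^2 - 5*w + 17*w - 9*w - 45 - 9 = 18*c^2 - 36*c + 7*w^3 + w^2*(9*c + 64) + w*(2*c^2 + 77*c + 3) - 54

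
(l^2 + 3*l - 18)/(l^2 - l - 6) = (l + 6)/(l + 2)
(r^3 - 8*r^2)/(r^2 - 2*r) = r*(r - 8)/(r - 2)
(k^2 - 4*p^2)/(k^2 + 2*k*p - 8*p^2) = (k + 2*p)/(k + 4*p)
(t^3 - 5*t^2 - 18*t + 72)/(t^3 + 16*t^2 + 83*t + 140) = (t^2 - 9*t + 18)/(t^2 + 12*t + 35)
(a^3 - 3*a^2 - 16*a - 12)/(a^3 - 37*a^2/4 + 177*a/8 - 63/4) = 8*(a^2 + 3*a + 2)/(8*a^2 - 26*a + 21)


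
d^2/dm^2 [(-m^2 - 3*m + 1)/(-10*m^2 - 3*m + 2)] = 2*(270*m^3 - 240*m^2 + 90*m - 7)/(1000*m^6 + 900*m^5 - 330*m^4 - 333*m^3 + 66*m^2 + 36*m - 8)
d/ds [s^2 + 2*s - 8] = 2*s + 2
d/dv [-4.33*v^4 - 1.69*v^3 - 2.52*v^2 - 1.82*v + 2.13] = -17.32*v^3 - 5.07*v^2 - 5.04*v - 1.82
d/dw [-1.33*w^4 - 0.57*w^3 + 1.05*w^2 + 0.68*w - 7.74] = -5.32*w^3 - 1.71*w^2 + 2.1*w + 0.68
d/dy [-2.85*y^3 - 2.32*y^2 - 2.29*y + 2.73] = -8.55*y^2 - 4.64*y - 2.29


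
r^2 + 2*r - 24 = (r - 4)*(r + 6)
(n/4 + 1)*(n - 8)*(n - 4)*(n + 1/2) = n^4/4 - 15*n^3/8 - 5*n^2 + 30*n + 16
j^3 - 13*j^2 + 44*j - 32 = (j - 8)*(j - 4)*(j - 1)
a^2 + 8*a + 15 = (a + 3)*(a + 5)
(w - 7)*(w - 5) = w^2 - 12*w + 35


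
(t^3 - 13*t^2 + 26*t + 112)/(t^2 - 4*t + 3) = (t^3 - 13*t^2 + 26*t + 112)/(t^2 - 4*t + 3)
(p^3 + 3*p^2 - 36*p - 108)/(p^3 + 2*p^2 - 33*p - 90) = (p + 6)/(p + 5)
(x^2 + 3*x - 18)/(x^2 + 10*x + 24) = (x - 3)/(x + 4)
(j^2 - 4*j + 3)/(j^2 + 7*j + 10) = (j^2 - 4*j + 3)/(j^2 + 7*j + 10)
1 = 1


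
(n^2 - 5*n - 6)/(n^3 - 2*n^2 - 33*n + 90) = (n^2 - 5*n - 6)/(n^3 - 2*n^2 - 33*n + 90)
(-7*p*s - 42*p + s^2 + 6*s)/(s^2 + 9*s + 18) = (-7*p + s)/(s + 3)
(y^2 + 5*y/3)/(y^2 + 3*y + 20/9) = 3*y/(3*y + 4)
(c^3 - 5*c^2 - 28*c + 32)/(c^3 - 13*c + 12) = (c - 8)/(c - 3)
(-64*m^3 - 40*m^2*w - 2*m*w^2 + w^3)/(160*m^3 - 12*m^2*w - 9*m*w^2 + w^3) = (2*m + w)/(-5*m + w)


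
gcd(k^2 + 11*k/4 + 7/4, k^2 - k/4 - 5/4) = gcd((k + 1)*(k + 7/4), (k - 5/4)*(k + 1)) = k + 1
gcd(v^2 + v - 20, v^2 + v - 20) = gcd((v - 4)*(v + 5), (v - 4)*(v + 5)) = v^2 + v - 20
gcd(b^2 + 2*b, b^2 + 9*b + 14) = b + 2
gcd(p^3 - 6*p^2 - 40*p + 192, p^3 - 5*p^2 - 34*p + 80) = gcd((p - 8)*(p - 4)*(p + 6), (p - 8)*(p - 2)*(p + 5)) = p - 8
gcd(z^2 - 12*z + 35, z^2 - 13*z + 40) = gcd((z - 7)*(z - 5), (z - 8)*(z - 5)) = z - 5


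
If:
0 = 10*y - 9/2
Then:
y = 9/20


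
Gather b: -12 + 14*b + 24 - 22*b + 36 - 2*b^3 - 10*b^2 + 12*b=-2*b^3 - 10*b^2 + 4*b + 48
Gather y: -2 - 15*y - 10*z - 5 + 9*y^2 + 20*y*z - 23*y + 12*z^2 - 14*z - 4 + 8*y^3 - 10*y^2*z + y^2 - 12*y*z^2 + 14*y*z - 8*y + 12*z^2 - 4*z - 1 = 8*y^3 + y^2*(10 - 10*z) + y*(-12*z^2 + 34*z - 46) + 24*z^2 - 28*z - 12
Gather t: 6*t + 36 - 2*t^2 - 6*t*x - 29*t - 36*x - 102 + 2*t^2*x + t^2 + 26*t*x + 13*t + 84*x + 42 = t^2*(2*x - 1) + t*(20*x - 10) + 48*x - 24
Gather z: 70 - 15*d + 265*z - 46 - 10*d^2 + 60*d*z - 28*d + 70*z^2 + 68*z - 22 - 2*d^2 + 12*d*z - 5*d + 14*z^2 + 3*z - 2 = -12*d^2 - 48*d + 84*z^2 + z*(72*d + 336)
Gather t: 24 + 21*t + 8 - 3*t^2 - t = -3*t^2 + 20*t + 32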